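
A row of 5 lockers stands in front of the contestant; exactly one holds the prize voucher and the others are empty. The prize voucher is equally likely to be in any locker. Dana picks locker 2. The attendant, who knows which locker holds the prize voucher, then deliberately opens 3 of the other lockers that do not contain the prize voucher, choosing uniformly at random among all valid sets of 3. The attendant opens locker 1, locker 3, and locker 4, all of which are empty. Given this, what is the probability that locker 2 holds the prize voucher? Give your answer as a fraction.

1/5

Condition on the true location of the prize voucher.
If it is in any of lockers 1, 3, and 4 (prior 1/5 each): that locker was opened and seen not to hold the prize — ruled out; weight (1/5)·0 = 0 each.
If it is in locker 2 (prior 1/5): the attendant has 4 equally likely choices, so probability 1/4; weight (1/5)·(1/4) = 1/20.
If it is in locker 5 (prior 1/5): the attendant has no choice, probability 1; weight (1/5)·1 = 1/5.
The weights sum to 1/4.
So P(the prize voucher in locker 2 | the attendant opened locker 1, locker 3, and locker 4) = (1/20) / (1/4) = 1/5.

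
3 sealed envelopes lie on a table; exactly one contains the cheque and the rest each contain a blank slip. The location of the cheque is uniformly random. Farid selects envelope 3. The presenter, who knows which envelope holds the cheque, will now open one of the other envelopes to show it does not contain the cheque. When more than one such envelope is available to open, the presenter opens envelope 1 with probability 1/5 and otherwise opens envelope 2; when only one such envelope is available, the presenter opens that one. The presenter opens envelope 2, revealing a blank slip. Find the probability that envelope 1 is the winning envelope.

Condition on the true location of the cheque.
If it is in envelope 1 (prior 1/3): only envelope 2 is available, probability 1; weight (1/3)·1 = 1/3.
If it is in envelope 2 (prior 1/3): the presenter opened envelope 2, so this case is ruled out; weight (1/3)·0 = 0.
If it is in envelope 3 (prior 1/3): envelope 1 is available but not opened, probability 4/5; weight (1/3)·(4/5) = 4/15.
The weights sum to 3/5.
So P(the cheque in envelope 1 | the presenter opened envelope 2) = (1/3) / (3/5) = 5/9.

5/9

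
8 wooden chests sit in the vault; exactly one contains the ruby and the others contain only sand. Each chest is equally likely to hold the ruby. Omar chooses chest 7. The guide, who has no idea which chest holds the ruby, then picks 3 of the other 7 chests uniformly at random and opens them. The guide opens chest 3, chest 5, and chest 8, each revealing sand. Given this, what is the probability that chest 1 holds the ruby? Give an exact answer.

Apply Bayes' rule, conditioning on where the ruby actually is.
If it is in any of chests 1, 2, 4, 6, and 7 (prior 1/8 each): the guide picks exactly this set with probability 1/35 regardless, and none is the prize; weight (1/8)·(1/35) = 1/280 each.
If it is in any of chests 3, 5, and 8 (prior 1/8 each): that chest was opened and seen not to hold the prize — ruled out; weight (1/8)·0 = 0 each.
The weights sum to 1/56.
So P(the ruby in chest 1 | the guide opened chest 3, chest 5, and chest 8) = (1/280) / (1/56) = 1/5.

1/5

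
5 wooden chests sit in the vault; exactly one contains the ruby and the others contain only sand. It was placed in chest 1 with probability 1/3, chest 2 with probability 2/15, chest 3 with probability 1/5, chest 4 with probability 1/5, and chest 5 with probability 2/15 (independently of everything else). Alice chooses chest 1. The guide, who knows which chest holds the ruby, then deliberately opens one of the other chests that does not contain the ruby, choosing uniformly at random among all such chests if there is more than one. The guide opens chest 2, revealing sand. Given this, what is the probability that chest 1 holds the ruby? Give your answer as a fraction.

Condition on the true location of the ruby.
If it is in chest 1 (prior 1/3): the guide has 4 equally likely choices, so probability 1/4; weight (1/3)·(1/4) = 1/12.
If it is in chest 2 (prior 2/15): the guide opened chest 2, so this case is ruled out; weight (2/15)·0 = 0.
If it is in either of chests 3 and 4 (prior 1/5 each): the guide has 3 equally likely choices, so probability 1/3; weight (1/5)·(1/3) = 1/15 each.
If it is in chest 5 (prior 2/15): the guide has 3 equally likely choices, so probability 1/3; weight (2/15)·(1/3) = 2/45.
The weights sum to 47/180.
So P(the ruby in chest 1 | the guide opened chest 2) = (1/12) / (47/180) = 15/47.

15/47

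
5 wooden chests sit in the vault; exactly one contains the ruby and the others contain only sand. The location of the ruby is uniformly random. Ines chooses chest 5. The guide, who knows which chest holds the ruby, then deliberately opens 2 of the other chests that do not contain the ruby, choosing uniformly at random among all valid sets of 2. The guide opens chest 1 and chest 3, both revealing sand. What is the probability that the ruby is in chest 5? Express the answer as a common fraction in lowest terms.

Apply Bayes' rule, conditioning on where the ruby actually is.
If it is in either of chests 1 and 3 (prior 1/5 each): that chest was opened and seen not to hold the prize — ruled out; weight (1/5)·0 = 0 each.
If it is in either of chests 2 and 4 (prior 1/5 each): the guide has 3 equally likely choices, so probability 1/3; weight (1/5)·(1/3) = 1/15 each.
If it is in chest 5 (prior 1/5): the guide has 6 equally likely choices, so probability 1/6; weight (1/5)·(1/6) = 1/30.
The weights sum to 1/6.
So P(the ruby in chest 5 | the guide opened chest 1 and chest 3) = (1/30) / (1/6) = 1/5.

1/5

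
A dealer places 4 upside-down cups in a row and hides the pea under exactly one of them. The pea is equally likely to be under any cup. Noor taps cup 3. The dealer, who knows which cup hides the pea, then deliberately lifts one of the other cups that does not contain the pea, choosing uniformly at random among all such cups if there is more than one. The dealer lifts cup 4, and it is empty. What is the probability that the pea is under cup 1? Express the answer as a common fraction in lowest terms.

3/8

Condition on the true location of the pea.
If it is under either of cups 1 and 2 (prior 1/4 each): the dealer has 2 equally likely choices, so probability 1/2; weight (1/4)·(1/2) = 1/8 each.
If it is under cup 3 (prior 1/4): the dealer has 3 equally likely choices, so probability 1/3; weight (1/4)·(1/3) = 1/12.
If it is under cup 4 (prior 1/4): the dealer opened cup 4, so this case is ruled out; weight (1/4)·0 = 0.
The weights sum to 1/3.
So P(the pea under cup 1 | the dealer opened cup 4) = (1/8) / (1/3) = 3/8.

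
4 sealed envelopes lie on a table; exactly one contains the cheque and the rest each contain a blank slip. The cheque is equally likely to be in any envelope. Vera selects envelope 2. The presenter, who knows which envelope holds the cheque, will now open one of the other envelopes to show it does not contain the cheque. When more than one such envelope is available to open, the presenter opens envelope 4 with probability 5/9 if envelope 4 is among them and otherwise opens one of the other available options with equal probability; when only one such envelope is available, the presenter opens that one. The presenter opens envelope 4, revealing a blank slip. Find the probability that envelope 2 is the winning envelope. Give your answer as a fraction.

Consider each possible location of the cheque in turn.
If it is in any of envelopes 1, 2, and 3 (prior 1/4 each): envelope 4 is available, opened with probability 5/9; weight (1/4)·(5/9) = 5/36 each.
If it is in envelope 4 (prior 1/4): the presenter opened envelope 4, so this case is ruled out; weight (1/4)·0 = 0.
The weights sum to 5/12.
So P(the cheque in envelope 2 | the presenter opened envelope 4) = (5/36) / (5/12) = 1/3.

1/3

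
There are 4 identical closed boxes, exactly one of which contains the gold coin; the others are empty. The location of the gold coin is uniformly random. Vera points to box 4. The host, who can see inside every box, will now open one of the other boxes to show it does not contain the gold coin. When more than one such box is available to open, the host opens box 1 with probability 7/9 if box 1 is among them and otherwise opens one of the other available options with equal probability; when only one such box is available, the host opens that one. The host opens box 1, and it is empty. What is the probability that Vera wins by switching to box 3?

1/3

Consider each possible location of the gold coin in turn.
If it is in box 1 (prior 1/4): the host opened box 1, so this case is ruled out; weight (1/4)·0 = 0.
If it is in any of boxes 2, 3, and 4 (prior 1/4 each): box 1 is available, opened with probability 7/9; weight (1/4)·(7/9) = 7/36 each.
The weights sum to 7/12.
So P(the gold coin in box 3 | the host opened box 1) = (7/36) / (7/12) = 1/3.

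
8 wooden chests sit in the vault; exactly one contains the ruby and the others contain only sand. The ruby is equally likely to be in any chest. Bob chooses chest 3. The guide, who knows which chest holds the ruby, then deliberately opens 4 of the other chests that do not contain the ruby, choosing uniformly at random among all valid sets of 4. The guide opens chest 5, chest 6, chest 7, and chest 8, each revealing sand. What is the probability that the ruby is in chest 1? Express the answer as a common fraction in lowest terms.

7/24

Apply Bayes' rule, conditioning on where the ruby actually is.
If it is in any of chests 1, 2, and 4 (prior 1/8 each): the guide has 15 equally likely choices, so probability 1/15; weight (1/8)·(1/15) = 1/120 each.
If it is in chest 3 (prior 1/8): the guide has 35 equally likely choices, so probability 1/35; weight (1/8)·(1/35) = 1/280.
If it is in any of chests 5, 6, 7, and 8 (prior 1/8 each): that chest was opened and seen not to hold the prize — ruled out; weight (1/8)·0 = 0 each.
The weights sum to 1/35.
So P(the ruby in chest 1 | the guide opened chest 5, chest 6, chest 7, and chest 8) = (1/120) / (1/35) = 7/24.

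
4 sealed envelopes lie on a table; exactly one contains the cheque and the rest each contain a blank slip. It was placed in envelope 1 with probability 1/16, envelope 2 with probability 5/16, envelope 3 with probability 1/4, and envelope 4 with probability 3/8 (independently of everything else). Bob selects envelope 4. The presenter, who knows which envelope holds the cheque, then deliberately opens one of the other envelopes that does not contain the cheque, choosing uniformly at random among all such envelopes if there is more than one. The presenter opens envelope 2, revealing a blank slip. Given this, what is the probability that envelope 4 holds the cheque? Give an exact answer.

Apply Bayes' rule, conditioning on where the cheque actually is.
If it is in envelope 1 (prior 1/16): the presenter has 2 equally likely choices, so probability 1/2; weight (1/16)·(1/2) = 1/32.
If it is in envelope 2 (prior 5/16): the presenter opened envelope 2, so this case is ruled out; weight (5/16)·0 = 0.
If it is in envelope 3 (prior 1/4): the presenter has 2 equally likely choices, so probability 1/2; weight (1/4)·(1/2) = 1/8.
If it is in envelope 4 (prior 3/8): the presenter has 3 equally likely choices, so probability 1/3; weight (3/8)·(1/3) = 1/8.
The weights sum to 9/32.
So P(the cheque in envelope 4 | the presenter opened envelope 2) = (1/8) / (9/32) = 4/9.

4/9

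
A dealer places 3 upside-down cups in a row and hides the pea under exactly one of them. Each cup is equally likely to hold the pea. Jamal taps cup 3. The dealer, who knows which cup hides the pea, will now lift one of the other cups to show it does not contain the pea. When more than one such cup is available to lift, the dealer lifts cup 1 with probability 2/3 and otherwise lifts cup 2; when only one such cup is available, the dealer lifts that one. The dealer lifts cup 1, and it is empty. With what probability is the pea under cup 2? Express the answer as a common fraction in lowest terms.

3/5

Consider each possible location of the pea in turn.
If it is under cup 1 (prior 1/3): the dealer opened cup 1, so this case is ruled out; weight (1/3)·0 = 0.
If it is under cup 2 (prior 1/3): only cup 1 is available, probability 1; weight (1/3)·1 = 1/3.
If it is under cup 3 (prior 1/3): cup 1 is available, opened with probability 2/3; weight (1/3)·(2/3) = 2/9.
The weights sum to 5/9.
So P(the pea under cup 2 | the dealer opened cup 1) = (1/3) / (5/9) = 3/5.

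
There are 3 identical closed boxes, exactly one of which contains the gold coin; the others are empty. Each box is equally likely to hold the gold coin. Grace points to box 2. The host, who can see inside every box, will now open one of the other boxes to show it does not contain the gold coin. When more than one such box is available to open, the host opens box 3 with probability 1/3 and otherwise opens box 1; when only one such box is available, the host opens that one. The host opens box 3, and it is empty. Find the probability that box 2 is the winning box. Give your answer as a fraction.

Apply Bayes' rule, conditioning on where the gold coin actually is.
If it is in box 1 (prior 1/3): only box 3 is available, probability 1; weight (1/3)·1 = 1/3.
If it is in box 2 (prior 1/3): box 3 is available, opened with probability 1/3; weight (1/3)·(1/3) = 1/9.
If it is in box 3 (prior 1/3): the host opened box 3, so this case is ruled out; weight (1/3)·0 = 0.
The weights sum to 4/9.
So P(the gold coin in box 2 | the host opened box 3) = (1/9) / (4/9) = 1/4.

1/4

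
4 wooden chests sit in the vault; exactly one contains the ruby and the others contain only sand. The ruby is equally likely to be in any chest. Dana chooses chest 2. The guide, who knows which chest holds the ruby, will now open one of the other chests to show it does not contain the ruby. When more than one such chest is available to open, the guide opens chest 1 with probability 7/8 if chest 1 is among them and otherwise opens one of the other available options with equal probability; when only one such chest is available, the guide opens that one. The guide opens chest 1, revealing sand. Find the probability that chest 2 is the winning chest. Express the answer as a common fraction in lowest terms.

Condition on the true location of the ruby.
If it is in chest 1 (prior 1/4): the guide opened chest 1, so this case is ruled out; weight (1/4)·0 = 0.
If it is in any of chests 2, 3, and 4 (prior 1/4 each): chest 1 is available, opened with probability 7/8; weight (1/4)·(7/8) = 7/32 each.
The weights sum to 21/32.
So P(the ruby in chest 2 | the guide opened chest 1) = (7/32) / (21/32) = 1/3.

1/3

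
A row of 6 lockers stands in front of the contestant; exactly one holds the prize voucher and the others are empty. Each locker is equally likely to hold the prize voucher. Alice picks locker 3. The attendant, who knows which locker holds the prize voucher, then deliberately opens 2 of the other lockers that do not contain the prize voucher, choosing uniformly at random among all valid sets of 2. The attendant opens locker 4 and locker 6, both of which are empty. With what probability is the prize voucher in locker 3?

1/6

Condition on the true location of the prize voucher.
If it is in any of lockers 1, 2, and 5 (prior 1/6 each): the attendant has 6 equally likely choices, so probability 1/6; weight (1/6)·(1/6) = 1/36 each.
If it is in locker 3 (prior 1/6): the attendant has 10 equally likely choices, so probability 1/10; weight (1/6)·(1/10) = 1/60.
If it is in either of lockers 4 and 6 (prior 1/6 each): that locker was opened and seen not to hold the prize — ruled out; weight (1/6)·0 = 0 each.
The weights sum to 1/10.
So P(the prize voucher in locker 3 | the attendant opened locker 4 and locker 6) = (1/60) / (1/10) = 1/6.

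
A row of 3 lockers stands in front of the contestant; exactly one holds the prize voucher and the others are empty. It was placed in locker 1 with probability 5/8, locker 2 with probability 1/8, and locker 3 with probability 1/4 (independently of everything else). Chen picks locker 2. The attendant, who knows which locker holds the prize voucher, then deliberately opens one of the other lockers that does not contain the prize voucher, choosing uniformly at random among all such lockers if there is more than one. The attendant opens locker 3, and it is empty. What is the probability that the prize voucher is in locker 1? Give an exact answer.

10/11

Consider each possible location of the prize voucher in turn.
If it is in locker 1 (prior 5/8): the attendant has no choice, probability 1; weight (5/8)·1 = 5/8.
If it is in locker 2 (prior 1/8): the attendant has 2 equally likely choices, so probability 1/2; weight (1/8)·(1/2) = 1/16.
If it is in locker 3 (prior 1/4): the attendant opened locker 3, so this case is ruled out; weight (1/4)·0 = 0.
The weights sum to 11/16.
So P(the prize voucher in locker 1 | the attendant opened locker 3) = (5/8) / (11/16) = 10/11.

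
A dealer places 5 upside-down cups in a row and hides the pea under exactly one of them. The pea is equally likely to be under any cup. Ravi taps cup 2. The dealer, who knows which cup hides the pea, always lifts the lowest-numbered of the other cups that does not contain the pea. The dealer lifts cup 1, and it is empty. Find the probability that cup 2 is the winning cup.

1/4

Condition on the true location of the pea.
If it is under cup 1 (prior 1/5): the dealer opened cup 1, so this case is ruled out; weight (1/5)·0 = 0.
If it is under any of cups 2, 3, 4, and 5 (prior 1/5 each): cup 1 is the lowest-numbered option available, probability 1; weight (1/5)·1 = 1/5 each.
The weights sum to 4/5.
So P(the pea under cup 2 | the dealer opened cup 1) = (1/5) / (4/5) = 1/4.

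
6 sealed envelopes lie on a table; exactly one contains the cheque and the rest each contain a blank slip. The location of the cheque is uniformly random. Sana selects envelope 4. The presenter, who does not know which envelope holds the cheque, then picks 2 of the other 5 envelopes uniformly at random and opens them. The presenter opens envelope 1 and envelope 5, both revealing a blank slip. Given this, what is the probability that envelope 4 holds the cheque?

Consider each possible location of the cheque in turn.
If it is in either of envelopes 1 and 5 (prior 1/6 each): that envelope was opened and seen not to hold the prize — ruled out; weight (1/6)·0 = 0 each.
If it is in any of envelopes 2, 3, 4, and 6 (prior 1/6 each): the presenter picks exactly this set with probability 1/10 regardless, and none is the prize; weight (1/6)·(1/10) = 1/60 each.
The weights sum to 1/15.
So P(the cheque in envelope 4 | the presenter opened envelope 1 and envelope 5) = (1/60) / (1/15) = 1/4.

1/4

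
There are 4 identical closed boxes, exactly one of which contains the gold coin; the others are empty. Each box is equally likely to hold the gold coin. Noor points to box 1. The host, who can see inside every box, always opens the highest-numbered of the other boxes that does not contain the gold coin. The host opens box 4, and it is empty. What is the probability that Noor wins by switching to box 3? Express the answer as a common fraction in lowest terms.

Condition on the true location of the gold coin.
If it is in any of boxes 1, 2, and 3 (prior 1/4 each): box 4 is the highest-numbered option available, probability 1; weight (1/4)·1 = 1/4 each.
If it is in box 4 (prior 1/4): the host opened box 4, so this case is ruled out; weight (1/4)·0 = 0.
The weights sum to 3/4.
So P(the gold coin in box 3 | the host opened box 4) = (1/4) / (3/4) = 1/3.

1/3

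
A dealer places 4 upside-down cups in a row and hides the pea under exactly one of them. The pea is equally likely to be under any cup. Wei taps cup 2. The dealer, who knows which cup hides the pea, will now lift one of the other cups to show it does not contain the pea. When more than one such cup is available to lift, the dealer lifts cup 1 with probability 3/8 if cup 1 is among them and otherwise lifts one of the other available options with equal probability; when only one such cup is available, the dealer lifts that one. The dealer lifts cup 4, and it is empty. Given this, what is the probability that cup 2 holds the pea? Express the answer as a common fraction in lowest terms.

Condition on the true location of the pea.
If it is under cup 1 (prior 1/4): cup 1 holds the prize so is unavailable; the dealer chooses uniformly among the 2 others, probability 1/2; weight (1/4)·(1/2) = 1/8.
If it is under cup 2 (prior 1/4): cup 1 is available but not opened; cup 4 gets probability (1 − 3/8)/2 = 5/16; weight (1/4)·(5/16) = 5/64.
If it is under cup 3 (prior 1/4): cup 1 is available but not opened, probability 5/8; weight (1/4)·(5/8) = 5/32.
If it is under cup 4 (prior 1/4): the dealer opened cup 4, so this case is ruled out; weight (1/4)·0 = 0.
The weights sum to 23/64.
So P(the pea under cup 2 | the dealer opened cup 4) = (5/64) / (23/64) = 5/23.

5/23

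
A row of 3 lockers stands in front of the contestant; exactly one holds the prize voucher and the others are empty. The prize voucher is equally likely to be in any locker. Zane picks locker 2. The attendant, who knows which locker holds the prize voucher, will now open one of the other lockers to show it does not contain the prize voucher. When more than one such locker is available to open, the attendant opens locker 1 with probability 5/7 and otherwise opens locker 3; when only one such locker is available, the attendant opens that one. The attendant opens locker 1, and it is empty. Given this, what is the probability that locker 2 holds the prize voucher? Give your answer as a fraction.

5/12

Apply Bayes' rule, conditioning on where the prize voucher actually is.
If it is in locker 1 (prior 1/3): the attendant opened locker 1, so this case is ruled out; weight (1/3)·0 = 0.
If it is in locker 2 (prior 1/3): locker 1 is available, opened with probability 5/7; weight (1/3)·(5/7) = 5/21.
If it is in locker 3 (prior 1/3): only locker 1 is available, probability 1; weight (1/3)·1 = 1/3.
The weights sum to 4/7.
So P(the prize voucher in locker 2 | the attendant opened locker 1) = (5/21) / (4/7) = 5/12.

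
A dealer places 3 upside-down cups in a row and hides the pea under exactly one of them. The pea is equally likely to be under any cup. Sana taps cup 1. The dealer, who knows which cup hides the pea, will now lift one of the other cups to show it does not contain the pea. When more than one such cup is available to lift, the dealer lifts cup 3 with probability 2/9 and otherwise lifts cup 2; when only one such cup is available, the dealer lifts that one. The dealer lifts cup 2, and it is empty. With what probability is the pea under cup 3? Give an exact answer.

9/16

Consider each possible location of the pea in turn.
If it is under cup 1 (prior 1/3): cup 3 is available but not opened, probability 7/9; weight (1/3)·(7/9) = 7/27.
If it is under cup 2 (prior 1/3): the dealer opened cup 2, so this case is ruled out; weight (1/3)·0 = 0.
If it is under cup 3 (prior 1/3): only cup 2 is available, probability 1; weight (1/3)·1 = 1/3.
The weights sum to 16/27.
So P(the pea under cup 3 | the dealer opened cup 2) = (1/3) / (16/27) = 9/16.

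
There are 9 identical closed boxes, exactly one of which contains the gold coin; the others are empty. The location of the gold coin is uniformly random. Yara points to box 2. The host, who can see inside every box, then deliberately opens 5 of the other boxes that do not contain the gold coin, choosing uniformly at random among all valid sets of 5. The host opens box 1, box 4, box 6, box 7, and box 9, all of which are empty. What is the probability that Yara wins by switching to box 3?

Apply Bayes' rule, conditioning on where the gold coin actually is.
If it is in any of boxes 1, 4, 6, 7, and 9 (prior 1/9 each): that box was opened and seen not to hold the prize — ruled out; weight (1/9)·0 = 0 each.
If it is in box 2 (prior 1/9): the host has 56 equally likely choices, so probability 1/56; weight (1/9)·(1/56) = 1/504.
If it is in any of boxes 3, 5, and 8 (prior 1/9 each): the host has 21 equally likely choices, so probability 1/21; weight (1/9)·(1/21) = 1/189 each.
The weights sum to 1/56.
So P(the gold coin in box 3 | the host opened box 1, box 4, box 6, box 7, and box 9) = (1/189) / (1/56) = 8/27.

8/27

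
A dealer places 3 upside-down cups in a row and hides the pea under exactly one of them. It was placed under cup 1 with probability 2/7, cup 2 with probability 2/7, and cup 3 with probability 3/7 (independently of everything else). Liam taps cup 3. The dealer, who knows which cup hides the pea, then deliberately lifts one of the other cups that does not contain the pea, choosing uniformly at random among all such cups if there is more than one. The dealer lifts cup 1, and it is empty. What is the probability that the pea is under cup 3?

3/7

Consider each possible location of the pea in turn.
If it is under cup 1 (prior 2/7): the dealer opened cup 1, so this case is ruled out; weight (2/7)·0 = 0.
If it is under cup 2 (prior 2/7): the dealer has no choice, probability 1; weight (2/7)·1 = 2/7.
If it is under cup 3 (prior 3/7): the dealer has 2 equally likely choices, so probability 1/2; weight (3/7)·(1/2) = 3/14.
The weights sum to 1/2.
So P(the pea under cup 3 | the dealer opened cup 1) = (3/14) / (1/2) = 3/7.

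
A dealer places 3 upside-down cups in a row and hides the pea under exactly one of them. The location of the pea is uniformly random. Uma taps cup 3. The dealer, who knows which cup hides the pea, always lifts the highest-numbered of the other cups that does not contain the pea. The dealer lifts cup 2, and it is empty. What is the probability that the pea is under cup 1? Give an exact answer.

Apply Bayes' rule, conditioning on where the pea actually is.
If it is under either of cups 1 and 3 (prior 1/3 each): cup 2 is the highest-numbered option available, probability 1; weight (1/3)·1 = 1/3 each.
If it is under cup 2 (prior 1/3): the dealer opened cup 2, so this case is ruled out; weight (1/3)·0 = 0.
The weights sum to 2/3.
So P(the pea under cup 1 | the dealer opened cup 2) = (1/3) / (2/3) = 1/2.

1/2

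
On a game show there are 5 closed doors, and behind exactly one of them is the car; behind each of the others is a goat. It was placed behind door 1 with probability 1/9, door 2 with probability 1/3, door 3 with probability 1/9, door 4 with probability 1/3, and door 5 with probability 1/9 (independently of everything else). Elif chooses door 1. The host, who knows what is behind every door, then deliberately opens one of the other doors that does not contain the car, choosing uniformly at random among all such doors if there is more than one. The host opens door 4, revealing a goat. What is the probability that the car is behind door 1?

Condition on the true location of the car.
If it is behind door 1 (prior 1/9): the host has 4 equally likely choices, so probability 1/4; weight (1/9)·(1/4) = 1/36.
If it is behind door 2 (prior 1/3): the host has 3 equally likely choices, so probability 1/3; weight (1/3)·(1/3) = 1/9.
If it is behind either of doors 3 and 5 (prior 1/9 each): the host has 3 equally likely choices, so probability 1/3; weight (1/9)·(1/3) = 1/27 each.
If it is behind door 4 (prior 1/3): the host opened door 4, so this case is ruled out; weight (1/3)·0 = 0.
The weights sum to 23/108.
So P(the car behind door 1 | the host opened door 4) = (1/36) / (23/108) = 3/23.

3/23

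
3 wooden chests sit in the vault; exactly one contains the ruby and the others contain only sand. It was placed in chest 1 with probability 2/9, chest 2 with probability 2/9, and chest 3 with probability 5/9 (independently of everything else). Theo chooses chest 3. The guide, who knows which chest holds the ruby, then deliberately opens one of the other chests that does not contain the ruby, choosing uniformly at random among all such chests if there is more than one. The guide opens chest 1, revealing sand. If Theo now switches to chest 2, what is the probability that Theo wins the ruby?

Condition on the true location of the ruby.
If it is in chest 1 (prior 2/9): the guide opened chest 1, so this case is ruled out; weight (2/9)·0 = 0.
If it is in chest 2 (prior 2/9): the guide has no choice, probability 1; weight (2/9)·1 = 2/9.
If it is in chest 3 (prior 5/9): the guide has 2 equally likely choices, so probability 1/2; weight (5/9)·(1/2) = 5/18.
The weights sum to 1/2.
So P(the ruby in chest 2 | the guide opened chest 1) = (2/9) / (1/2) = 4/9.

4/9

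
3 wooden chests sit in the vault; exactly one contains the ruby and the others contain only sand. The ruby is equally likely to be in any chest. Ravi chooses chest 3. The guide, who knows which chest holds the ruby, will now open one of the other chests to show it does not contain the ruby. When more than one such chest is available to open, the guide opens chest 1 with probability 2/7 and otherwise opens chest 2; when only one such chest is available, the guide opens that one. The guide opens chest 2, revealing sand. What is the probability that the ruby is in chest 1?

7/12

Condition on the true location of the ruby.
If it is in chest 1 (prior 1/3): only chest 2 is available, probability 1; weight (1/3)·1 = 1/3.
If it is in chest 2 (prior 1/3): the guide opened chest 2, so this case is ruled out; weight (1/3)·0 = 0.
If it is in chest 3 (prior 1/3): chest 1 is available but not opened, probability 5/7; weight (1/3)·(5/7) = 5/21.
The weights sum to 4/7.
So P(the ruby in chest 1 | the guide opened chest 2) = (1/3) / (4/7) = 7/12.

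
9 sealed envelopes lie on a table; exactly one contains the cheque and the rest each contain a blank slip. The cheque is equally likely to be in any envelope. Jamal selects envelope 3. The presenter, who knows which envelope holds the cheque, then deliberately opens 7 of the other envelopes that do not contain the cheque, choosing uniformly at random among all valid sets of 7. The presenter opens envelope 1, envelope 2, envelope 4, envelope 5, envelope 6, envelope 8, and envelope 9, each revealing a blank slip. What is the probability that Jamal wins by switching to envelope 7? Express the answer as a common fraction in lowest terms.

8/9

Apply Bayes' rule, conditioning on where the cheque actually is.
If it is in any of envelopes 1, 2, 4, 5, 6, 8, and 9 (prior 1/9 each): that envelope was opened and seen not to hold the prize — ruled out; weight (1/9)·0 = 0 each.
If it is in envelope 3 (prior 1/9): the presenter has 8 equally likely choices, so probability 1/8; weight (1/9)·(1/8) = 1/72.
If it is in envelope 7 (prior 1/9): the presenter has no choice, probability 1; weight (1/9)·1 = 1/9.
The weights sum to 1/8.
So P(the cheque in envelope 7 | the presenter opened envelope 1, envelope 2, envelope 4, envelope 5, envelope 6, envelope 8, and envelope 9) = (1/9) / (1/8) = 8/9.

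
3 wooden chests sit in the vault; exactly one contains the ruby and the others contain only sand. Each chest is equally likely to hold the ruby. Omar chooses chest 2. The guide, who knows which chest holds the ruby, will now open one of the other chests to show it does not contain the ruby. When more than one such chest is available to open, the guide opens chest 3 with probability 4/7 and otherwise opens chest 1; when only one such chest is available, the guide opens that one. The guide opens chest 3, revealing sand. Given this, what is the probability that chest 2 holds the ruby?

Condition on the true location of the ruby.
If it is in chest 1 (prior 1/3): only chest 3 is available, probability 1; weight (1/3)·1 = 1/3.
If it is in chest 2 (prior 1/3): chest 3 is available, opened with probability 4/7; weight (1/3)·(4/7) = 4/21.
If it is in chest 3 (prior 1/3): the guide opened chest 3, so this case is ruled out; weight (1/3)·0 = 0.
The weights sum to 11/21.
So P(the ruby in chest 2 | the guide opened chest 3) = (4/21) / (11/21) = 4/11.

4/11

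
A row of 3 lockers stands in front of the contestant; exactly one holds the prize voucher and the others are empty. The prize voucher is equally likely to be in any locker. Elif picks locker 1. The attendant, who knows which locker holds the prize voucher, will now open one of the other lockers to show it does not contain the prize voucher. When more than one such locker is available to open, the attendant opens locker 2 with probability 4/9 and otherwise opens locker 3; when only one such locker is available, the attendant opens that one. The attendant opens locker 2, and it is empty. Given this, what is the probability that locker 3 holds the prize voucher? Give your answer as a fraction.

Consider each possible location of the prize voucher in turn.
If it is in locker 1 (prior 1/3): locker 2 is available, opened with probability 4/9; weight (1/3)·(4/9) = 4/27.
If it is in locker 2 (prior 1/3): the attendant opened locker 2, so this case is ruled out; weight (1/3)·0 = 0.
If it is in locker 3 (prior 1/3): only locker 2 is available, probability 1; weight (1/3)·1 = 1/3.
The weights sum to 13/27.
So P(the prize voucher in locker 3 | the attendant opened locker 2) = (1/3) / (13/27) = 9/13.

9/13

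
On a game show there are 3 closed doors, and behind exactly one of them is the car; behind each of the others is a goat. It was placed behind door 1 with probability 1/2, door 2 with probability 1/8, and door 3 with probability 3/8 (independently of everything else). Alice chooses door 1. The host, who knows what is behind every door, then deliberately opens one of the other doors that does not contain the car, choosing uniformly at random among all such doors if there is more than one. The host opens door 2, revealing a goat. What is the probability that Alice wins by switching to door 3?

3/5

Apply Bayes' rule, conditioning on where the car actually is.
If it is behind door 1 (prior 1/2): the host has 2 equally likely choices, so probability 1/2; weight (1/2)·(1/2) = 1/4.
If it is behind door 2 (prior 1/8): the host opened door 2, so this case is ruled out; weight (1/8)·0 = 0.
If it is behind door 3 (prior 3/8): the host has no choice, probability 1; weight (3/8)·1 = 3/8.
The weights sum to 5/8.
So P(the car behind door 3 | the host opened door 2) = (3/8) / (5/8) = 3/5.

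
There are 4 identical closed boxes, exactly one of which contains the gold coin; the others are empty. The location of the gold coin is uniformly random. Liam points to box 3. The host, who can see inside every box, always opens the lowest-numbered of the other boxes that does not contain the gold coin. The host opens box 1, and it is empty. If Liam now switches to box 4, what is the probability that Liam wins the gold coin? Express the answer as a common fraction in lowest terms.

1/3

Consider each possible location of the gold coin in turn.
If it is in box 1 (prior 1/4): the host opened box 1, so this case is ruled out; weight (1/4)·0 = 0.
If it is in any of boxes 2, 3, and 4 (prior 1/4 each): box 1 is the lowest-numbered option available, probability 1; weight (1/4)·1 = 1/4 each.
The weights sum to 3/4.
So P(the gold coin in box 4 | the host opened box 1) = (1/4) / (3/4) = 1/3.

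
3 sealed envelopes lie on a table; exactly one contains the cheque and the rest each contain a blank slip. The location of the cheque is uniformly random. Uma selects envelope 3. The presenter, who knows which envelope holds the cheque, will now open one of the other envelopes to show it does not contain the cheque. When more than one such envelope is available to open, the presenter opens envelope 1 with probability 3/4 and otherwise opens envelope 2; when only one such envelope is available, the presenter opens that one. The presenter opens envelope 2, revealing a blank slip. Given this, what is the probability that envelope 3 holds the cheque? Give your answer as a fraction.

Consider each possible location of the cheque in turn.
If it is in envelope 1 (prior 1/3): only envelope 2 is available, probability 1; weight (1/3)·1 = 1/3.
If it is in envelope 2 (prior 1/3): the presenter opened envelope 2, so this case is ruled out; weight (1/3)·0 = 0.
If it is in envelope 3 (prior 1/3): envelope 1 is available but not opened, probability 1/4; weight (1/3)·(1/4) = 1/12.
The weights sum to 5/12.
So P(the cheque in envelope 3 | the presenter opened envelope 2) = (1/12) / (5/12) = 1/5.

1/5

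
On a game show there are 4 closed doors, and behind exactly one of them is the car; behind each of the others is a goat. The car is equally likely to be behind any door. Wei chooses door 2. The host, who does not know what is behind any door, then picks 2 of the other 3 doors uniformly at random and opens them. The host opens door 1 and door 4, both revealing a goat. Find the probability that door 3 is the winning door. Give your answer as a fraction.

Consider each possible location of the car in turn.
If it is behind either of doors 1 and 4 (prior 1/4 each): that door was opened and seen not to hold the prize — ruled out; weight (1/4)·0 = 0 each.
If it is behind either of doors 2 and 3 (prior 1/4 each): the host picks exactly this set with probability 1/3 regardless, and none is the prize; weight (1/4)·(1/3) = 1/12 each.
The weights sum to 1/6.
So P(the car behind door 3 | the host opened door 1 and door 4) = (1/12) / (1/6) = 1/2.

1/2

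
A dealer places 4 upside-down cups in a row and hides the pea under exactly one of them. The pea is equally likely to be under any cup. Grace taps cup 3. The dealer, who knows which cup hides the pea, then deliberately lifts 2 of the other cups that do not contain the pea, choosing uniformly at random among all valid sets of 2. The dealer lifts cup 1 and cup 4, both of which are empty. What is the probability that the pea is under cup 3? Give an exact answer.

1/4

Consider each possible location of the pea in turn.
If it is under either of cups 1 and 4 (prior 1/4 each): that cup was opened and seen not to hold the prize — ruled out; weight (1/4)·0 = 0 each.
If it is under cup 2 (prior 1/4): the dealer has no choice, probability 1; weight (1/4)·1 = 1/4.
If it is under cup 3 (prior 1/4): the dealer has 3 equally likely choices, so probability 1/3; weight (1/4)·(1/3) = 1/12.
The weights sum to 1/3.
So P(the pea under cup 3 | the dealer opened cup 1 and cup 4) = (1/12) / (1/3) = 1/4.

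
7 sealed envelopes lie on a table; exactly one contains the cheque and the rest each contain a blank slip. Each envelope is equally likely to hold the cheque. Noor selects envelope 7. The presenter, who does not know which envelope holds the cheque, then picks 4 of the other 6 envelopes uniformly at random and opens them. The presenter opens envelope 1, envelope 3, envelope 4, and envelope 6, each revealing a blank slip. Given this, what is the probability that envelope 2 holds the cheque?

1/3

Because the presenter chose which envelopes to open without knowing where the cheque is, the choice is independent of the prize location. Learning that none of the 4 opened envelopes holds the cheque simply rules out those 4 locations and leaves the remaining 3 envelopes still equally likely by symmetry.
So P(the cheque in envelope 2) = 1/3.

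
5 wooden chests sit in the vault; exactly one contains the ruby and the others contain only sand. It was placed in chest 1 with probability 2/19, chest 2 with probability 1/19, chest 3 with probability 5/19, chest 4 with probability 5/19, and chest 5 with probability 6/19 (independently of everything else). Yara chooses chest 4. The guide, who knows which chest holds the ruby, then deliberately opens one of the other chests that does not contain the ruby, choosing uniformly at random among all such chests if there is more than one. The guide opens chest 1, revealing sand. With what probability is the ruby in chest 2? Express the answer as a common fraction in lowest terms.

Condition on the true location of the ruby.
If it is in chest 1 (prior 2/19): the guide opened chest 1, so this case is ruled out; weight (2/19)·0 = 0.
If it is in chest 2 (prior 1/19): the guide has 3 equally likely choices, so probability 1/3; weight (1/19)·(1/3) = 1/57.
If it is in chest 3 (prior 5/19): the guide has 3 equally likely choices, so probability 1/3; weight (5/19)·(1/3) = 5/57.
If it is in chest 4 (prior 5/19): the guide has 4 equally likely choices, so probability 1/4; weight (5/19)·(1/4) = 5/76.
If it is in chest 5 (prior 6/19): the guide has 3 equally likely choices, so probability 1/3; weight (6/19)·(1/3) = 2/19.
The weights sum to 21/76.
So P(the ruby in chest 2 | the guide opened chest 1) = (1/57) / (21/76) = 4/63.

4/63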